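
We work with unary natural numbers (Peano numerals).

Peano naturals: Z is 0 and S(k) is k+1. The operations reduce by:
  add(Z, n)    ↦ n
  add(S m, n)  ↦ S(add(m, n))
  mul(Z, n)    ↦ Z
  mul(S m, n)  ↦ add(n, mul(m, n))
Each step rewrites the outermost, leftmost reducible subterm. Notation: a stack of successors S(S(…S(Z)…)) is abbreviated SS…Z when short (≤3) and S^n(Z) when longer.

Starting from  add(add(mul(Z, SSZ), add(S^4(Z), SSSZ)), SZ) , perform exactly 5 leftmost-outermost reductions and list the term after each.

  start: add(add(mul(Z, SSZ), add(S^4(Z), SSSZ)), SZ)
  [1] add(add(Z, add(S^4(Z), SSSZ)), SZ)
  [2] add(add(S^4(Z), SSSZ), SZ)
  [3] add(S(add(SSSZ, SSSZ)), SZ)
  [4] S(add(add(SSSZ, SSSZ), SZ))
  [5] S(add(S(add(SSZ, SSSZ)), SZ))

Answer: after 5 steps: S(add(S(add(SSZ, SSSZ)), SZ))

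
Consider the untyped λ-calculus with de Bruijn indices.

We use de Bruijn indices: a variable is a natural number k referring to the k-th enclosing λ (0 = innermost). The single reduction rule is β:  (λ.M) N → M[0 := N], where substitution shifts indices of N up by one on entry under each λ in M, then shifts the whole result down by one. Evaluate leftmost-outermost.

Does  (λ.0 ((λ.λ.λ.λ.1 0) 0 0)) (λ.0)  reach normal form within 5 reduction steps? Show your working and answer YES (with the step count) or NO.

  start: (λ.0 ((λ.λ.λ.λ.1 0) 0 0)) (λ.0)
  →1  (λ.0) ((λ.λ.λ.λ.1 0) (λ.0) (λ.0))
  →2  (λ.λ.λ.λ.1 0) (λ.0) (λ.0)
  →3  (λ.λ.λ.1 0) (λ.0)
  →4  λ.λ.1 0

Answer: YES — reaches normal form λ.λ.1 0 in 4 ≤ 5 steps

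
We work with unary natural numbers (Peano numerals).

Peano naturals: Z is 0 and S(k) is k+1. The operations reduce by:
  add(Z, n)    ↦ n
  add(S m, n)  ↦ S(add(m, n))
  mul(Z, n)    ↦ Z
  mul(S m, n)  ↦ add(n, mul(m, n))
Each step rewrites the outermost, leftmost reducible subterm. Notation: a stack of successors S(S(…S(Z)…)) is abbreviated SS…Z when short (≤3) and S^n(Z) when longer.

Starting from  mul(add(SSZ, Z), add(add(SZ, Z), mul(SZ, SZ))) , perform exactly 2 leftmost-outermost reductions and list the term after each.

  start: mul(add(SSZ, Z), add(add(SZ, Z), mul(SZ, SZ)))
  step 1: mul(S(add(SZ, Z)), add(add(SZ, Z), mul(SZ, SZ)))
  step 2: add(add(add(SZ, Z), mul(SZ, SZ)), mul(add(SZ, Z), add(add(SZ, Z), mul(SZ, SZ))))

Answer: after 2 steps: add(add(add(SZ, Z), mul(SZ, SZ)), mul(add(SZ, Z), add(add(SZ, Z), mul(SZ, SZ))))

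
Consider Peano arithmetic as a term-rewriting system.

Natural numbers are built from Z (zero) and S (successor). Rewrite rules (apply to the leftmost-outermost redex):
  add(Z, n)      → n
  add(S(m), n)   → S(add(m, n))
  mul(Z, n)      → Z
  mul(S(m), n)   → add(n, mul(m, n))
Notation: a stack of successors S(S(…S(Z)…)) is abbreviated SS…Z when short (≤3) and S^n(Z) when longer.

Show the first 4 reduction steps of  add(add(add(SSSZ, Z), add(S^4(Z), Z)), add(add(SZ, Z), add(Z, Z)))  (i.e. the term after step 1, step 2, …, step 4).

Answer: after 4 steps: S(add(add(S(add(SZ, Z)), add(S^4(Z), Z)), add(add(SZ, Z), add(Z, Z))))

Working:
  start: add(add(add(SSSZ, Z), add(S^4(Z), Z)), add(add(SZ, Z), add(Z, Z)))
  [1] add(add(S(add(SSZ, Z)), add(S^4(Z), Z)), add(add(SZ, Z), add(Z, Z)))
  [2] add(S(add(add(SSZ, Z), add(S^4(Z), Z))), add(add(SZ, Z), add(Z, Z)))
  [3] S(add(add(add(SSZ, Z), add(S^4(Z), Z)), add(add(SZ, Z), add(Z, Z))))
  [4] S(add(add(S(add(SZ, Z)), add(S^4(Z), Z)), add(add(SZ, Z), add(Z, Z))))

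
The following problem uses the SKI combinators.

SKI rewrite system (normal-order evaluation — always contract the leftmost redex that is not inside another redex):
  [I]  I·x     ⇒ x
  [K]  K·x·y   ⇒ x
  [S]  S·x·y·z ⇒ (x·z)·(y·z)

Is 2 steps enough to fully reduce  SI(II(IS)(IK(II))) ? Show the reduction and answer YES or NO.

Answer: NO — after 2 steps the term is SI(IS(IK(II))), not yet normal

Derivation:
  start: SI(II(IS)(IK(II)))
  →1  SI(I(IS)(IK(II)))
  →2  SI(IS(IK(II)))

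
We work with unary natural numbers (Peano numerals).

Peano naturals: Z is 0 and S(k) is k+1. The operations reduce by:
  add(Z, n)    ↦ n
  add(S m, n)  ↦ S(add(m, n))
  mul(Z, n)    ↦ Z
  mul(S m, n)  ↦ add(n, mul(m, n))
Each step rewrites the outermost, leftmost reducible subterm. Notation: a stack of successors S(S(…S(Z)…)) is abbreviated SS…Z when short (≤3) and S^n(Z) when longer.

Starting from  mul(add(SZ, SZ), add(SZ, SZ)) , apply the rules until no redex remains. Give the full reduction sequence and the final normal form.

  start: mul(add(SZ, SZ), add(SZ, SZ))
  [1] mul(S(add(Z, SZ)), add(SZ, SZ))
  [2] add(add(SZ, SZ), mul(add(Z, SZ), add(SZ, SZ)))
  [3] add(S(add(Z, SZ)), mul(add(Z, SZ), add(SZ, SZ)))
  [4] S(add(add(Z, SZ), mul(add(Z, SZ), add(SZ, SZ))))
  [5] S(add(SZ, mul(add(Z, SZ), add(SZ, SZ))))
  [6] S(S(add(Z, mul(add(Z, SZ), add(SZ, SZ)))))
  [7] S(S(mul(add(Z, SZ), add(SZ, SZ))))
  [8] S(S(mul(SZ, add(SZ, SZ))))
  [9] S(S(add(add(SZ, SZ), mul(Z, add(SZ, SZ)))))
  [10] S(S(add(S(add(Z, SZ)), mul(Z, add(SZ, SZ)))))
  [11] S(S(S(add(add(Z, SZ), mul(Z, add(SZ, SZ))))))
  [12] S(S(S(add(SZ, mul(Z, add(SZ, SZ))))))
  [13] S(S(S(S(add(Z, mul(Z, add(SZ, SZ)))))))
  [14] S(S(S(S(mul(Z, add(SZ, SZ))))))
  [15] S^4(Z)

Answer: normal form = S^4(Z)  (in 15 steps)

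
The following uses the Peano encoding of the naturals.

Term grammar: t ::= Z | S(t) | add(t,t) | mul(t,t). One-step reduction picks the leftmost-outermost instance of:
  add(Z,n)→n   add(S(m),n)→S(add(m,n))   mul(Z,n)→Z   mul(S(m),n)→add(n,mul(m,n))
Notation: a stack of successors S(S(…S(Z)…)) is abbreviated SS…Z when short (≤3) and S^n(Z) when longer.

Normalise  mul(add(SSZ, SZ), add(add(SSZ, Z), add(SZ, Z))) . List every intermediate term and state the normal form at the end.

  start: mul(add(SSZ, SZ), add(add(SSZ, Z), add(SZ, Z)))
  step 1: mul(S(add(SZ, SZ)), add(add(SSZ, Z), add(SZ, Z)))
  step 2: add(add(add(SSZ, Z), add(SZ, Z)), mul(add(SZ, SZ), add(add(SSZ, Z), add(SZ, Z))))
  step 3: add(add(S(add(SZ, Z)), add(SZ, Z)), mul(add(SZ, SZ), add(add(SSZ, Z), add(SZ, Z))))
  step 4: add(S(add(add(SZ, Z), add(SZ, Z))), mul(add(SZ, SZ), add(add(SSZ, Z), add(SZ, Z))))
  step 5: S(add(add(add(SZ, Z), add(SZ, Z)), mul(add(SZ, SZ), add(add(SSZ, Z), add(SZ, Z)))))
  step 6: S(add(add(S(add(Z, Z)), add(SZ, Z)), mul(add(SZ, SZ), add(add(SSZ, Z), add(SZ, Z)))))
  step 7: S(add(S(add(add(Z, Z), add(SZ, Z))), mul(add(SZ, SZ), add(add(SSZ, Z), add(SZ, Z)))))
  step 8: S(S(add(add(add(Z, Z), add(SZ, Z)), mul(add(SZ, SZ), add(add(SSZ, Z), add(SZ, Z))))))
  step 9: S(S(add(add(Z, add(SZ, Z)), mul(add(SZ, SZ), add(add(SSZ, Z), add(SZ, Z))))))
  step 10: S(S(add(add(SZ, Z), mul(add(SZ, SZ), add(add(SSZ, Z), add(SZ, Z))))))
  step 11: S(S(add(S(add(Z, Z)), mul(add(SZ, SZ), add(add(SSZ, Z), add(SZ, Z))))))
  step 12: S(S(S(add(add(Z, Z), mul(add(SZ, SZ), add(add(SSZ, Z), add(SZ, Z)))))))
  step 13: S(S(S(add(Z, mul(add(SZ, SZ), add(add(SSZ, Z), add(SZ, Z)))))))
  step 14: S(S(S(mul(add(SZ, SZ), add(add(SSZ, Z), add(SZ, Z))))))
  step 15: S(S(S(mul(S(add(Z, SZ)), add(add(SSZ, Z), add(SZ, Z))))))
  step 16: S(S(S(add(add(add(SSZ, Z), add(SZ, Z)), mul(add(Z, SZ), add(add(SSZ, Z), add(SZ, Z)))))))
  step 17: S(S(S(add(add(S(add(SZ, Z)), add(SZ, Z)), mul(add(Z, SZ), add(add(SSZ, Z), add(SZ, Z)))))))
  step 18: S(S(S(add(S(add(add(SZ, Z), add(SZ, Z))), mul(add(Z, SZ), add(add(SSZ, Z), add(SZ, Z)))))))
  step 19: S(S(S(S(add(add(add(SZ, Z), add(SZ, Z)), mul(add(Z, SZ), add(add(SSZ, Z), add(SZ, Z))))))))
  step 20: S(S(S(S(add(add(S(add(Z, Z)), add(SZ, Z)), mul(add(Z, SZ), add(add(SSZ, Z), add(SZ, Z))))))))
  step 21: S(S(S(S(add(S(add(add(Z, Z), add(SZ, Z))), mul(add(Z, SZ), add(add(SSZ, Z), add(SZ, Z))))))))
  step 22: S(S(S(S(S(add(add(add(Z, Z), add(SZ, Z)), mul(add(Z, SZ), add(add(SSZ, Z), add(SZ, Z)))))))))
  step 23: S(S(S(S(S(add(add(Z, add(SZ, Z)), mul(add(Z, SZ), add(add(SSZ, Z), add(SZ, Z)))))))))
  step 24: S(S(S(S(S(add(add(SZ, Z), mul(add(Z, SZ), add(add(SSZ, Z), add(SZ, Z)))))))))
  step 25: S(S(S(S(S(add(S(add(Z, Z)), mul(add(Z, SZ), add(add(SSZ, Z), add(SZ, Z)))))))))
  step 26: S(S(S(S(S(S(add(add(Z, Z), mul(add(Z, SZ), add(add(SSZ, Z), add(SZ, Z))))))))))
  step 27: S(S(S(S(S(S(add(Z, mul(add(Z, SZ), add(add(SSZ, Z), add(SZ, Z))))))))))
  step 28: S(S(S(S(S(S(mul(add(Z, SZ), add(add(SSZ, Z), add(SZ, Z)))))))))
  step 29: S(S(S(S(S(S(mul(SZ, add(add(SSZ, Z), add(SZ, Z)))))))))
  step 30: S(S(S(S(S(S(add(add(add(SSZ, Z), add(SZ, Z)), mul(Z, add(add(SSZ, Z), add(SZ, Z))))))))))
  step 31: S(S(S(S(S(S(add(add(S(add(SZ, Z)), add(SZ, Z)), mul(Z, add(add(SSZ, Z), add(SZ, Z))))))))))
  step 32: S(S(S(S(S(S(add(S(add(add(SZ, Z), add(SZ, Z))), mul(Z, add(add(SSZ, Z), add(SZ, Z))))))))))
  step 33: S(S(S(S(S(S(S(add(add(add(SZ, Z), add(SZ, Z)), mul(Z, add(add(SSZ, Z), add(SZ, Z)))))))))))
  step 34: S(S(S(S(S(S(S(add(add(S(add(Z, Z)), add(SZ, Z)), mul(Z, add(add(SSZ, Z), add(SZ, Z)))))))))))
  step 35: S(S(S(S(S(S(S(add(S(add(add(Z, Z), add(SZ, Z))), mul(Z, add(add(SSZ, Z), add(SZ, Z)))))))))))
  step 36: S(S(S(S(S(S(S(S(add(add(add(Z, Z), add(SZ, Z)), mul(Z, add(add(SSZ, Z), add(SZ, Z))))))))))))
  step 37: S(S(S(S(S(S(S(S(add(add(Z, add(SZ, Z)), mul(Z, add(add(SSZ, Z), add(SZ, Z))))))))))))
  step 38: S(S(S(S(S(S(S(S(add(add(SZ, Z), mul(Z, add(add(SSZ, Z), add(SZ, Z))))))))))))
  step 39: S(S(S(S(S(S(S(S(add(S(add(Z, Z)), mul(Z, add(add(SSZ, Z), add(SZ, Z))))))))))))
  step 40: S(S(S(S(S(S(S(S(S(add(add(Z, Z), mul(Z, add(add(SSZ, Z), add(SZ, Z)))))))))))))
  step 41: S(S(S(S(S(S(S(S(S(add(Z, mul(Z, add(add(SSZ, Z), add(SZ, Z)))))))))))))
  step 42: S(S(S(S(S(S(S(S(S(mul(Z, add(add(SSZ, Z), add(SZ, Z))))))))))))
  step 43: S^9(Z)

Answer: normal form = S^9(Z)  (in 43 steps)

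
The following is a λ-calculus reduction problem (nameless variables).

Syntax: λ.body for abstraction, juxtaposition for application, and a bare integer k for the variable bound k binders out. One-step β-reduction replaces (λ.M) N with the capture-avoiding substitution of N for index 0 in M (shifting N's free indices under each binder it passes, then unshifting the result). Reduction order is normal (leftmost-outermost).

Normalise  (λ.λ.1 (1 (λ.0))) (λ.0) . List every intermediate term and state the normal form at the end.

  start: (λ.λ.1 (1 (λ.0))) (λ.0)
  step 1: λ.(λ.0) ((λ.0) (λ.0))
  step 2: λ.(λ.0) (λ.0)
  step 3: λ.λ.0

Answer: normal form = λ.λ.0  (in 3 steps)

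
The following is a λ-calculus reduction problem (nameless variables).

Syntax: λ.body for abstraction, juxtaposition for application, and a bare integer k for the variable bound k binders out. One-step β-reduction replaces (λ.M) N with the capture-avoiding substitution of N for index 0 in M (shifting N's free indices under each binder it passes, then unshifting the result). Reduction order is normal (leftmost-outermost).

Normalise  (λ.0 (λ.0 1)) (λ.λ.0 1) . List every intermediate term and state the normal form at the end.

Answer: normal form = λ.0 (λ.0 (λ.λ.0 1))  (in 2 steps)

Reduction:
  start: (λ.0 (λ.0 1)) (λ.λ.0 1)
  step 1: (λ.λ.0 1) (λ.0 (λ.λ.0 1))
  step 2: λ.0 (λ.0 (λ.λ.0 1))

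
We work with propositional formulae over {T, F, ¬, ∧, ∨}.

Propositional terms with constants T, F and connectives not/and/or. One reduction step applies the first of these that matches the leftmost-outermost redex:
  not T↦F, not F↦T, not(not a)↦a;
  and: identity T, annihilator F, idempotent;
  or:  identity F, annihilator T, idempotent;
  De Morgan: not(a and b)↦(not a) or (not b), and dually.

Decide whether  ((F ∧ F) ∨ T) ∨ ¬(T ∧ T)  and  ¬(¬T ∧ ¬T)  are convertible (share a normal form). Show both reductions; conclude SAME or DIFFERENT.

Answer: SAME — A ⇓ T, B ⇓ T

Reduction:
Term A:
  start: ((F ∧ F) ∨ T) ∨ ¬(T ∧ T)
  step 1: T ∨ ¬(T ∧ T)
  step 2: T

Term B:
  start: ¬(¬T ∧ ¬T)
  step 1: ¬¬T ∨ ¬¬T
  step 2: ¬¬T
  step 3: T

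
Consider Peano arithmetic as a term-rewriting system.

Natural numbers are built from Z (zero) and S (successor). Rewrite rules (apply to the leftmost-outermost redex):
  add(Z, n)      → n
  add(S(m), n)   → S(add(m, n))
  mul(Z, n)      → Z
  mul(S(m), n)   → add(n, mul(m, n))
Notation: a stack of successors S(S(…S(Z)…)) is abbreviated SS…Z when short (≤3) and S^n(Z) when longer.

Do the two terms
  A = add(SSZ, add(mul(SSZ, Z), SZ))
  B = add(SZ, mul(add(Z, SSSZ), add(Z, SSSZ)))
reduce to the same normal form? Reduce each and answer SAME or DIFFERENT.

Answer: DIFFERENT — A ⇓ SSSZ, B ⇓ S^10(Z)

Derivation:
Term A:
  start: add(SSZ, add(mul(SSZ, Z), SZ))
  →1  S(add(SZ, add(mul(SSZ, Z), SZ)))
  →2  S(S(add(Z, add(mul(SSZ, Z), SZ))))
  →3  S(S(add(mul(SSZ, Z), SZ)))
  →4  S(S(add(add(Z, mul(SZ, Z)), SZ)))
  →5  S(S(add(mul(SZ, Z), SZ)))
  →6  S(S(add(add(Z, mul(Z, Z)), SZ)))
  →7  S(S(add(mul(Z, Z), SZ)))
  →8  S(S(add(Z, SZ)))
  →9  SSSZ

Term B:
  start: add(SZ, mul(add(Z, SSSZ), add(Z, SSSZ)))
  →1  S(add(Z, mul(add(Z, SSSZ), add(Z, SSSZ))))
  →2  S(mul(add(Z, SSSZ), add(Z, SSSZ)))
  →3  S(mul(SSSZ, add(Z, SSSZ)))
  →4  S(add(add(Z, SSSZ), mul(SSZ, add(Z, SSSZ))))
  →5  S(add(SSSZ, mul(SSZ, add(Z, SSSZ))))
  →6  S(S(add(SSZ, mul(SSZ, add(Z, SSSZ)))))
  →7  S(S(S(add(SZ, mul(SSZ, add(Z, SSSZ))))))
  →8  S(S(S(S(add(Z, mul(SSZ, add(Z, SSSZ)))))))
  →9  S(S(S(S(mul(SSZ, add(Z, SSSZ))))))
  →10  S(S(S(S(add(add(Z, SSSZ), mul(SZ, add(Z, SSSZ)))))))
  →11  S(S(S(S(add(SSSZ, mul(SZ, add(Z, SSSZ)))))))
  →12  S(S(S(S(S(add(SSZ, mul(SZ, add(Z, SSSZ))))))))
  →13  S(S(S(S(S(S(add(SZ, mul(SZ, add(Z, SSSZ)))))))))
  →14  S(S(S(S(S(S(S(add(Z, mul(SZ, add(Z, SSSZ))))))))))
  →15  S(S(S(S(S(S(S(mul(SZ, add(Z, SSSZ)))))))))
  →16  S(S(S(S(S(S(S(add(add(Z, SSSZ), mul(Z, add(Z, SSSZ))))))))))
  →17  S(S(S(S(S(S(S(add(SSSZ, mul(Z, add(Z, SSSZ))))))))))
  →18  S(S(S(S(S(S(S(S(add(SSZ, mul(Z, add(Z, SSSZ)))))))))))
  →19  S(S(S(S(S(S(S(S(S(add(SZ, mul(Z, add(Z, SSSZ))))))))))))
  →20  S(S(S(S(S(S(S(S(S(S(add(Z, mul(Z, add(Z, SSSZ)))))))))))))
  →21  S(S(S(S(S(S(S(S(S(S(mul(Z, add(Z, SSSZ))))))))))))
  →22  S^10(Z)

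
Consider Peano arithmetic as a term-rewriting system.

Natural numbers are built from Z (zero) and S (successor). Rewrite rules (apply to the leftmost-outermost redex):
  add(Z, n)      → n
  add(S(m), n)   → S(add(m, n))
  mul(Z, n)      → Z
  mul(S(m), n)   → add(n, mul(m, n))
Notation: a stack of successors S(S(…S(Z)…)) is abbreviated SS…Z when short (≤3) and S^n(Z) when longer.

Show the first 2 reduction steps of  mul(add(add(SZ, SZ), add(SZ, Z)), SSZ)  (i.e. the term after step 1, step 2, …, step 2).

  start: mul(add(add(SZ, SZ), add(SZ, Z)), SSZ)
  step 1: mul(add(S(add(Z, SZ)), add(SZ, Z)), SSZ)
  step 2: mul(S(add(add(Z, SZ), add(SZ, Z))), SSZ)

Answer: after 2 steps: mul(S(add(add(Z, SZ), add(SZ, Z))), SSZ)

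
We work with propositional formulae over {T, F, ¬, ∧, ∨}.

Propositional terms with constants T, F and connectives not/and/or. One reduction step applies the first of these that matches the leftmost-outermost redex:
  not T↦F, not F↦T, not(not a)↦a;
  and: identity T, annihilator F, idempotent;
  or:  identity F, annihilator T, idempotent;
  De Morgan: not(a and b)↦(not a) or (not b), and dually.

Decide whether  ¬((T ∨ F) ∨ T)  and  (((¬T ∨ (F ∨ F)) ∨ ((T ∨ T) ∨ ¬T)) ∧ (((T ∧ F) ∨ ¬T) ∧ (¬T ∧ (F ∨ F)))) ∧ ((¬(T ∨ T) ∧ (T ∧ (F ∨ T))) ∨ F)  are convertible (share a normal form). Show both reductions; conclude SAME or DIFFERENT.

Term A:
  start: ¬((T ∨ F) ∨ T)
  →1  ¬(T ∨ F) ∧ ¬T
  →2  (¬T ∧ ¬F) ∧ ¬T
  →3  (F ∧ ¬F) ∧ ¬T
  →4  F ∧ ¬T
  →5  F

Term B:
  start: (((¬T ∨ (F ∨ F)) ∨ ((T ∨ T) ∨ ¬T)) ∧ (((T ∧ F) ∨ ¬T) ∧ (¬T ∧ (F ∨ F)))) ∧ ((¬(T ∨ T) ∧ (T ∧ (F ∨ T))) ∨ F)
  →1  (((F ∨ (F ∨ F)) ∨ ((T ∨ T) ∨ ¬T)) ∧ (((T ∧ F) ∨ ¬T) ∧ (¬T ∧ (F ∨ F)))) ∧ ((¬(T ∨ T) ∧ (T ∧ (F ∨ T))) ∨ F)
  →2  (((F ∨ F) ∨ ((T ∨ T) ∨ ¬T)) ∧ (((T ∧ F) ∨ ¬T) ∧ (¬T ∧ (F ∨ F)))) ∧ ((¬(T ∨ T) ∧ (T ∧ (F ∨ T))) ∨ F)
  →3  ((F ∨ ((T ∨ T) ∨ ¬T)) ∧ (((T ∧ F) ∨ ¬T) ∧ (¬T ∧ (F ∨ F)))) ∧ ((¬(T ∨ T) ∧ (T ∧ (F ∨ T))) ∨ F)
  →4  (((T ∨ T) ∨ ¬T) ∧ (((T ∧ F) ∨ ¬T) ∧ (¬T ∧ (F ∨ F)))) ∧ ((¬(T ∨ T) ∧ (T ∧ (F ∨ T))) ∨ F)
  →5  ((T ∨ ¬T) ∧ (((T ∧ F) ∨ ¬T) ∧ (¬T ∧ (F ∨ F)))) ∧ ((¬(T ∨ T) ∧ (T ∧ (F ∨ T))) ∨ F)
  →6  (T ∧ (((T ∧ F) ∨ ¬T) ∧ (¬T ∧ (F ∨ F)))) ∧ ((¬(T ∨ T) ∧ (T ∧ (F ∨ T))) ∨ F)
  →7  (((T ∧ F) ∨ ¬T) ∧ (¬T ∧ (F ∨ F))) ∧ ((¬(T ∨ T) ∧ (T ∧ (F ∨ T))) ∨ F)
  →8  ((F ∨ ¬T) ∧ (¬T ∧ (F ∨ F))) ∧ ((¬(T ∨ T) ∧ (T ∧ (F ∨ T))) ∨ F)
  →9  (¬T ∧ (¬T ∧ (F ∨ F))) ∧ ((¬(T ∨ T) ∧ (T ∧ (F ∨ T))) ∨ F)
  →10  (F ∧ (¬T ∧ (F ∨ F))) ∧ ((¬(T ∨ T) ∧ (T ∧ (F ∨ T))) ∨ F)
  →11  F ∧ ((¬(T ∨ T) ∧ (T ∧ (F ∨ T))) ∨ F)
  →12  F

Answer: SAME — A ⇓ F, B ⇓ F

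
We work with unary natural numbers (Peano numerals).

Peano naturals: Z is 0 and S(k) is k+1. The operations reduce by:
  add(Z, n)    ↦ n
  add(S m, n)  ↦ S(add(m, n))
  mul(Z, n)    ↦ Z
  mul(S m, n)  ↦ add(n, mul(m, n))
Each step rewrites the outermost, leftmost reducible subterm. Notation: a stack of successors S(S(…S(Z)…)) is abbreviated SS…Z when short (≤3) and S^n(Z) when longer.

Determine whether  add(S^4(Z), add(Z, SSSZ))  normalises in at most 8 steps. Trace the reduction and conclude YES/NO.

  start: add(S^4(Z), add(Z, SSSZ))
  step 1: S(add(SSSZ, add(Z, SSSZ)))
  step 2: S(S(add(SSZ, add(Z, SSSZ))))
  step 3: S(S(S(add(SZ, add(Z, SSSZ)))))
  step 4: S(S(S(S(add(Z, add(Z, SSSZ))))))
  step 5: S(S(S(S(add(Z, SSSZ)))))
  step 6: S^7(Z)

Answer: YES — reaches normal form S^7(Z) in 6 ≤ 8 steps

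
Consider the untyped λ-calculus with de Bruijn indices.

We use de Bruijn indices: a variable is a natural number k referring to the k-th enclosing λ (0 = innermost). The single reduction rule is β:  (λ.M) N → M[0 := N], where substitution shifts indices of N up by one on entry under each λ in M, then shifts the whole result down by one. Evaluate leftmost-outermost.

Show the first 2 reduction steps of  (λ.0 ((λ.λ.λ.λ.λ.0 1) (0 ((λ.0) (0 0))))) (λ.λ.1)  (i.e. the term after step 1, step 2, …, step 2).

  start: (λ.0 ((λ.λ.λ.λ.λ.0 1) (0 ((λ.0) (0 0))))) (λ.λ.1)
  step 1: (λ.λ.1) ((λ.λ.λ.λ.λ.0 1) ((λ.λ.1) ((λ.0) ((λ.λ.1) (λ.λ.1)))))
  step 2: λ.(λ.λ.λ.λ.λ.0 1) ((λ.λ.1) ((λ.0) ((λ.λ.1) (λ.λ.1))))

Answer: after 2 steps: λ.(λ.λ.λ.λ.λ.0 1) ((λ.λ.1) ((λ.0) ((λ.λ.1) (λ.λ.1))))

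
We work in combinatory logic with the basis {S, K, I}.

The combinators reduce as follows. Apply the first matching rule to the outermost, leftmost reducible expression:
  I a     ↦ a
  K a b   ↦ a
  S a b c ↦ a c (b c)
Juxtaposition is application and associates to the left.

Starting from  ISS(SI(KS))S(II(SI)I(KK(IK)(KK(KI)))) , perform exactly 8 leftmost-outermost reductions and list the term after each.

  start: ISS(SI(KS))S(II(SI)I(KK(IK)(KK(KI))))
  →1  SS(SI(KS))S(II(SI)I(KK(IK)(KK(KI))))
  →2  SS(SI(KS)S)(II(SI)I(KK(IK)(KK(KI))))
  →3  S(II(SI)I(KK(IK)(KK(KI))))(SI(KS)S(II(SI)I(KK(IK)(KK(KI)))))
  →4  S(I(SI)I(KK(IK)(KK(KI))))(SI(KS)S(II(SI)I(KK(IK)(KK(KI)))))
  →5  S(SII(KK(IK)(KK(KI))))(SI(KS)S(II(SI)I(KK(IK)(KK(KI)))))
  →6  S(I(KK(IK)(KK(KI)))(I(KK(IK)(KK(KI)))))(SI(KS)S(II(SI)I(KK(IK)(KK(KI)))))
  →7  S(KK(IK)(KK(KI))(I(KK(IK)(KK(KI)))))(SI(KS)S(II(SI)I(KK(IK)(KK(KI)))))
  →8  S(K(KK(KI))(I(KK(IK)(KK(KI)))))(SI(KS)S(II(SI)I(KK(IK)(KK(KI)))))

Answer: after 8 steps: S(K(KK(KI))(I(KK(IK)(KK(KI)))))(SI(KS)S(II(SI)I(KK(IK)(KK(KI)))))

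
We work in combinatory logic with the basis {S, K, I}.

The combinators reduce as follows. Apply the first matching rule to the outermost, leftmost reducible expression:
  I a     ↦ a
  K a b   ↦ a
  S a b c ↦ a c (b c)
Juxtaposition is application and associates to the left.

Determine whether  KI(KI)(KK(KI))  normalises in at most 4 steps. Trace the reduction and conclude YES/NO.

  start: KI(KI)(KK(KI))
  →1  I(KK(KI))
  →2  KK(KI)
  →3  K

Answer: YES — reaches normal form K in 3 ≤ 4 steps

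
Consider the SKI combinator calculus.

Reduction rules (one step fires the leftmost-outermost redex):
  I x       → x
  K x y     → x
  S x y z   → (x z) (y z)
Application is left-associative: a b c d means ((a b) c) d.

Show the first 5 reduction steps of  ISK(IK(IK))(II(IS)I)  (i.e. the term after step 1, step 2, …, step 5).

  start: ISK(IK(IK))(II(IS)I)
  step 1: SK(IK(IK))(II(IS)I)
  step 2: K(II(IS)I)(IK(IK)(II(IS)I))
  step 3: II(IS)I
  step 4: I(IS)I
  step 5: ISI

Answer: after 5 steps: ISI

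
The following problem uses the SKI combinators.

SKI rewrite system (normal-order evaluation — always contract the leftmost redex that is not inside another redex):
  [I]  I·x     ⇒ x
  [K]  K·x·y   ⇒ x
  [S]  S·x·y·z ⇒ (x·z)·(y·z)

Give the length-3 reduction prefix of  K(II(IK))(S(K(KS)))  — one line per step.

  start: K(II(IK))(S(K(KS)))
  →1  II(IK)
  →2  I(IK)
  →3  IK

Answer: after 3 steps: IK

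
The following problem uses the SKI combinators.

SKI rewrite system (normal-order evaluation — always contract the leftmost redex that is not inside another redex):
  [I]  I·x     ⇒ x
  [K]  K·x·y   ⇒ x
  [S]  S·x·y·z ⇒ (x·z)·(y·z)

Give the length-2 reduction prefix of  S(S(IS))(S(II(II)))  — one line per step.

  start: S(S(IS))(S(II(II)))
  step 1: S(SS)(S(II(II)))
  step 2: S(SS)(S(I(II)))

Answer: after 2 steps: S(SS)(S(I(II)))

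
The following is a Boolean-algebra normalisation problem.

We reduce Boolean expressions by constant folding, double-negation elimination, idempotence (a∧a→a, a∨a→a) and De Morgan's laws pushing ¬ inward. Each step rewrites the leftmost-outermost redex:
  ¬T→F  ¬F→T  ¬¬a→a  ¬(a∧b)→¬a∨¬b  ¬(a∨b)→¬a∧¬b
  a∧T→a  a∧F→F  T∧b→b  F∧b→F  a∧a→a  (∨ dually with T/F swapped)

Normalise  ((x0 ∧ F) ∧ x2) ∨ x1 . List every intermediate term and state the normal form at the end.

  start: ((x0 ∧ F) ∧ x2) ∨ x1
  step 1: (F ∧ x2) ∨ x1
  step 2: F ∨ x1
  step 3: x1

Answer: normal form = x1  (in 3 steps)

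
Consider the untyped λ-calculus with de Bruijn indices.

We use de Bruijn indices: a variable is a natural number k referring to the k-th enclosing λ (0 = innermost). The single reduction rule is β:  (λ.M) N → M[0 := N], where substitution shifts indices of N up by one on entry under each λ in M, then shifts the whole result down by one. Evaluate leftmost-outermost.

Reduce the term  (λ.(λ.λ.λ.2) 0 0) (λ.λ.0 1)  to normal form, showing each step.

Answer: normal form = λ.λ.λ.0 1  (in 3 steps)

Working:
  start: (λ.(λ.λ.λ.2) 0 0) (λ.λ.0 1)
  →1  (λ.λ.λ.2) (λ.λ.0 1) (λ.λ.0 1)
  →2  (λ.λ.λ.λ.0 1) (λ.λ.0 1)
  →3  λ.λ.λ.0 1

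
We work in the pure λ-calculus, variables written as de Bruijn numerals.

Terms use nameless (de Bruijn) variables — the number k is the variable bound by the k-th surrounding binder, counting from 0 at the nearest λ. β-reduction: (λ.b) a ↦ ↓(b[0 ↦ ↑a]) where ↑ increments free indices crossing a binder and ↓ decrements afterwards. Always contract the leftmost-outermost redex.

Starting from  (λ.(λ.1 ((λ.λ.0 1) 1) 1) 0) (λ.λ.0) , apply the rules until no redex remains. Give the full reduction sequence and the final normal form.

  start: (λ.(λ.1 ((λ.λ.0 1) 1) 1) 0) (λ.λ.0)
  →1  (λ.(λ.λ.0) ((λ.λ.0 1) (λ.λ.0)) (λ.λ.0)) (λ.λ.0)
  →2  (λ.λ.0) ((λ.λ.0 1) (λ.λ.0)) (λ.λ.0)
  →3  (λ.0) (λ.λ.0)
  →4  λ.λ.0

Answer: normal form = λ.λ.0  (in 4 steps)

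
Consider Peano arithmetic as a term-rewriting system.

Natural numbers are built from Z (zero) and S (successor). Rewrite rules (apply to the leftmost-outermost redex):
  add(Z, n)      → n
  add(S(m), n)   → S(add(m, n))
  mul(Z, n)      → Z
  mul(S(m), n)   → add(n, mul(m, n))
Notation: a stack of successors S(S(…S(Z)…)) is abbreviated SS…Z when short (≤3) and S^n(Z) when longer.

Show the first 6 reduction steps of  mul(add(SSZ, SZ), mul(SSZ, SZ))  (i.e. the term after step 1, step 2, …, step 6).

  start: mul(add(SSZ, SZ), mul(SSZ, SZ))
  →1  mul(S(add(SZ, SZ)), mul(SSZ, SZ))
  →2  add(mul(SSZ, SZ), mul(add(SZ, SZ), mul(SSZ, SZ)))
  →3  add(add(SZ, mul(SZ, SZ)), mul(add(SZ, SZ), mul(SSZ, SZ)))
  →4  add(S(add(Z, mul(SZ, SZ))), mul(add(SZ, SZ), mul(SSZ, SZ)))
  →5  S(add(add(Z, mul(SZ, SZ)), mul(add(SZ, SZ), mul(SSZ, SZ))))
  →6  S(add(mul(SZ, SZ), mul(add(SZ, SZ), mul(SSZ, SZ))))

Answer: after 6 steps: S(add(mul(SZ, SZ), mul(add(SZ, SZ), mul(SSZ, SZ))))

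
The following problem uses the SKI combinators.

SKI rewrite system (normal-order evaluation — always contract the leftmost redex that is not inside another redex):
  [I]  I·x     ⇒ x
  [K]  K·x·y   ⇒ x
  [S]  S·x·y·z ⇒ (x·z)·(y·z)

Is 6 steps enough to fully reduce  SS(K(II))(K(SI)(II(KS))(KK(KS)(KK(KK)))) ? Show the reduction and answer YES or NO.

  start: SS(K(II))(K(SI)(II(KS))(KK(KS)(KK(KK))))
  step 1: S(K(SI)(II(KS))(KK(KS)(KK(KK))))(K(II)(K(SI)(II(KS))(KK(KS)(KK(KK)))))
  step 2: S(SI(KK(KS)(KK(KK))))(K(II)(K(SI)(II(KS))(KK(KS)(KK(KK)))))
  step 3: S(SI(K(KK(KK))))(K(II)(K(SI)(II(KS))(KK(KS)(KK(KK)))))
  step 4: S(SI(KK))(K(II)(K(SI)(II(KS))(KK(KS)(KK(KK)))))
  step 5: S(SI(KK))(II)
  step 6: S(SI(KK))I

Answer: YES — reaches normal form S(SI(KK))I in 6 ≤ 6 steps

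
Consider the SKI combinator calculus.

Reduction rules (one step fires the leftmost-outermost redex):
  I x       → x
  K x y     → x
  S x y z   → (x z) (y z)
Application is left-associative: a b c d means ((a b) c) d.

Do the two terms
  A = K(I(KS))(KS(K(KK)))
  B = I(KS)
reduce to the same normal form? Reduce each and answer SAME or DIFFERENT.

Term A:
  start: K(I(KS))(KS(K(KK)))
  →1  I(KS)
  →2  KS

Term B:
  start: I(KS)
  →1  KS

Answer: SAME — A ⇓ KS, B ⇓ KS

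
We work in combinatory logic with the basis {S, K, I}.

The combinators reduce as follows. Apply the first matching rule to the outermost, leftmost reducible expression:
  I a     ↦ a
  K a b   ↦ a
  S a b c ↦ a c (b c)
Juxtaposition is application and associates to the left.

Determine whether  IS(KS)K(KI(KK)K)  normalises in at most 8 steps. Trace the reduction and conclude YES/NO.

Answer: YES — reaches normal form S(KK) in 5 ≤ 8 steps

Derivation:
  start: IS(KS)K(KI(KK)K)
  →1  S(KS)K(KI(KK)K)
  →2  KS(KI(KK)K)(K(KI(KK)K))
  →3  S(K(KI(KK)K))
  →4  S(K(IK))
  →5  S(KK)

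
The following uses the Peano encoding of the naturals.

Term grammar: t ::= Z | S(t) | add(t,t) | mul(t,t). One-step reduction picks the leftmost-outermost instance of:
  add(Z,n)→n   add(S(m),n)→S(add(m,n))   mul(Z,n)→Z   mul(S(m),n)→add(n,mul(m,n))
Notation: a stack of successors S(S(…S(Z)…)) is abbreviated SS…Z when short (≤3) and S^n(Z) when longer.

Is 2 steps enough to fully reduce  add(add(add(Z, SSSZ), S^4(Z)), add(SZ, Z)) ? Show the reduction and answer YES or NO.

Answer: NO — after 2 steps the term is add(S(add(SSZ, S^4(Z))), add(SZ, Z)), not yet normal

Derivation:
  start: add(add(add(Z, SSSZ), S^4(Z)), add(SZ, Z))
  step 1: add(add(SSSZ, S^4(Z)), add(SZ, Z))
  step 2: add(S(add(SSZ, S^4(Z))), add(SZ, Z))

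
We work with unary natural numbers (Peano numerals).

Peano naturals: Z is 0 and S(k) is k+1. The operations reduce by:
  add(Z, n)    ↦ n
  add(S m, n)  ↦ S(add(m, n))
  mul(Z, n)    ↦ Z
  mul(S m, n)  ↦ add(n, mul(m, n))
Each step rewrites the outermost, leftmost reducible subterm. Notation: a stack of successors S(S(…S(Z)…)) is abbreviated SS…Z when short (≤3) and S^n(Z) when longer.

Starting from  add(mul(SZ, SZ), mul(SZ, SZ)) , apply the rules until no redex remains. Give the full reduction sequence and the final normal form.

Answer: normal form = SSZ  (in 10 steps)

Derivation:
  start: add(mul(SZ, SZ), mul(SZ, SZ))
  step 1: add(add(SZ, mul(Z, SZ)), mul(SZ, SZ))
  step 2: add(S(add(Z, mul(Z, SZ))), mul(SZ, SZ))
  step 3: S(add(add(Z, mul(Z, SZ)), mul(SZ, SZ)))
  step 4: S(add(mul(Z, SZ), mul(SZ, SZ)))
  step 5: S(add(Z, mul(SZ, SZ)))
  step 6: S(mul(SZ, SZ))
  step 7: S(add(SZ, mul(Z, SZ)))
  step 8: S(S(add(Z, mul(Z, SZ))))
  step 9: S(S(mul(Z, SZ)))
  step 10: SSZ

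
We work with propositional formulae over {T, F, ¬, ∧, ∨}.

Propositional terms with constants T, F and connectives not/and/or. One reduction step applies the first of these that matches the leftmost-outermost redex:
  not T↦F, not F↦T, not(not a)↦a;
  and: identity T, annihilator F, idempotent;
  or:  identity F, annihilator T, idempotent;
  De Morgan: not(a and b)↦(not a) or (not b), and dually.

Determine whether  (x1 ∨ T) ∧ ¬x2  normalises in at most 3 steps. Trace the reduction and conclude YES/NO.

Answer: YES — reaches normal form ¬x2 in 2 ≤ 3 steps

Working:
  start: (x1 ∨ T) ∧ ¬x2
  step 1: T ∧ ¬x2
  step 2: ¬x2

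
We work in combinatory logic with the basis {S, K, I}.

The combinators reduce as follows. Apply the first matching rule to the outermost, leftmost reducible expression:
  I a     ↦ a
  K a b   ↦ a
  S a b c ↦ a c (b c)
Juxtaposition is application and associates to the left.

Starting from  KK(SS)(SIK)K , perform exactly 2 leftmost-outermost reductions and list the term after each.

Answer: after 2 steps: SIK

Derivation:
  start: KK(SS)(SIK)K
  [1] K(SIK)K
  [2] SIK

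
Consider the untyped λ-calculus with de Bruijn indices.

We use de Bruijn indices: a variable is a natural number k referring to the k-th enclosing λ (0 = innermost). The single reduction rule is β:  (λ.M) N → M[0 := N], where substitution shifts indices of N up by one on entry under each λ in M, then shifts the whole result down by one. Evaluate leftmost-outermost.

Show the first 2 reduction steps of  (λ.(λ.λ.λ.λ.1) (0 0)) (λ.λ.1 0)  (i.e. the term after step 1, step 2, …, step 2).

Answer: after 2 steps: λ.λ.λ.1

Working:
  start: (λ.(λ.λ.λ.λ.1) (0 0)) (λ.λ.1 0)
  step 1: (λ.λ.λ.λ.1) ((λ.λ.1 0) (λ.λ.1 0))
  step 2: λ.λ.λ.1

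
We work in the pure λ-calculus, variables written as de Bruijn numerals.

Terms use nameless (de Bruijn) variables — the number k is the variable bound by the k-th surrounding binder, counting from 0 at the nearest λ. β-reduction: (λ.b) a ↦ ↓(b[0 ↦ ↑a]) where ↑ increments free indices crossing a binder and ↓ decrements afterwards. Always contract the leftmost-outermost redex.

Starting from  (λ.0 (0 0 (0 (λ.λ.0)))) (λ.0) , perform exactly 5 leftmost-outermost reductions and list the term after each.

  start: (λ.0 (0 0 (0 (λ.λ.0)))) (λ.0)
  →1  (λ.0) ((λ.0) (λ.0) ((λ.0) (λ.λ.0)))
  →2  (λ.0) (λ.0) ((λ.0) (λ.λ.0))
  →3  (λ.0) ((λ.0) (λ.λ.0))
  →4  (λ.0) (λ.λ.0)
  →5  λ.λ.0

Answer: after 5 steps: λ.λ.0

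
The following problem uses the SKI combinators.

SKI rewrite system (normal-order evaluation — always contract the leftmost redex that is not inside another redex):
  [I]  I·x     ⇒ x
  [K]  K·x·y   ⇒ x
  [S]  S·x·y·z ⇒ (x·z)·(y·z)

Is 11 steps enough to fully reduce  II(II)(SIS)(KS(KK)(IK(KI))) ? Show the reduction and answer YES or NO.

Answer: YES — reaches normal form S(K(KI))(S(S(K(KI)))) in 10 ≤ 11 steps

Derivation:
  start: II(II)(SIS)(KS(KK)(IK(KI)))
  →1  I(II)(SIS)(KS(KK)(IK(KI)))
  →2  II(SIS)(KS(KK)(IK(KI)))
  →3  I(SIS)(KS(KK)(IK(KI)))
  →4  SIS(KS(KK)(IK(KI)))
  →5  I(KS(KK)(IK(KI)))(S(KS(KK)(IK(KI))))
  →6  KS(KK)(IK(KI))(S(KS(KK)(IK(KI))))
  →7  S(IK(KI))(S(KS(KK)(IK(KI))))
  →8  S(K(KI))(S(KS(KK)(IK(KI))))
  →9  S(K(KI))(S(S(IK(KI))))
  →10  S(K(KI))(S(S(K(KI))))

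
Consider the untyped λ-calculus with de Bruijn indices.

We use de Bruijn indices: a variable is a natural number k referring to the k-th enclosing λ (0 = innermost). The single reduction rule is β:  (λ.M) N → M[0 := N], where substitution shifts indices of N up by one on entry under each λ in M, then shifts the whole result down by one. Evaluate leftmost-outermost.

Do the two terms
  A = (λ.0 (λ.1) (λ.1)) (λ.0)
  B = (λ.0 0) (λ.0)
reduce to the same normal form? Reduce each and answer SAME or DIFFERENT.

Term A:
  start: (λ.0 (λ.1) (λ.1)) (λ.0)
  [1] (λ.0) (λ.λ.0) (λ.λ.0)
  [2] (λ.λ.0) (λ.λ.0)
  [3] λ.0

Term B:
  start: (λ.0 0) (λ.0)
  [1] (λ.0) (λ.0)
  [2] λ.0

Answer: SAME — A ⇓ λ.0, B ⇓ λ.0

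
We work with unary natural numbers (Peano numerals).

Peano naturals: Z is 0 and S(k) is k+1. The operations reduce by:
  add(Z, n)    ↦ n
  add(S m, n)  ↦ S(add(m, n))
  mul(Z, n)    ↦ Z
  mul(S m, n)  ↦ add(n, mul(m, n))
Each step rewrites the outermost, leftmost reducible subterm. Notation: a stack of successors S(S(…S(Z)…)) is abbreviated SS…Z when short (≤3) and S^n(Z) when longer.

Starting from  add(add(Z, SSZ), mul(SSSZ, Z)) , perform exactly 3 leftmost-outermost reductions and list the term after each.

Answer: after 3 steps: S(S(add(Z, mul(SSSZ, Z))))

Derivation:
  start: add(add(Z, SSZ), mul(SSSZ, Z))
  →1  add(SSZ, mul(SSSZ, Z))
  →2  S(add(SZ, mul(SSSZ, Z)))
  →3  S(S(add(Z, mul(SSSZ, Z))))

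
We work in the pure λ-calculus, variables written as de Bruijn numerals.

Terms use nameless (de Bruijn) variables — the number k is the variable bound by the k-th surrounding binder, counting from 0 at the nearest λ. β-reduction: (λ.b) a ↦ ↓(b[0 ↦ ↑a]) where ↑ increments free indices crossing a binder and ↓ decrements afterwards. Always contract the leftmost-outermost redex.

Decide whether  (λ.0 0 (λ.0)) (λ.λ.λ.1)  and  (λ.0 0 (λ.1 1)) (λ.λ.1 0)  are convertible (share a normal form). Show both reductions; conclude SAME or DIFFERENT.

Answer: DIFFERENT — A ⇓ λ.λ.0, B ⇓ λ.λ.λ.1 0

Working:
Term A:
  start: (λ.0 0 (λ.0)) (λ.λ.λ.1)
  [1] (λ.λ.λ.1) (λ.λ.λ.1) (λ.0)
  [2] (λ.λ.1) (λ.0)
  [3] λ.λ.0

Term B:
  start: (λ.0 0 (λ.1 1)) (λ.λ.1 0)
  [1] (λ.λ.1 0) (λ.λ.1 0) (λ.(λ.λ.1 0) (λ.λ.1 0))
  [2] (λ.(λ.λ.1 0) 0) (λ.(λ.λ.1 0) (λ.λ.1 0))
  [3] (λ.λ.1 0) (λ.(λ.λ.1 0) (λ.λ.1 0))
  [4] λ.(λ.(λ.λ.1 0) (λ.λ.1 0)) 0
  [5] λ.(λ.λ.1 0) (λ.λ.1 0)
  [6] λ.λ.(λ.λ.1 0) 0
  [7] λ.λ.λ.1 0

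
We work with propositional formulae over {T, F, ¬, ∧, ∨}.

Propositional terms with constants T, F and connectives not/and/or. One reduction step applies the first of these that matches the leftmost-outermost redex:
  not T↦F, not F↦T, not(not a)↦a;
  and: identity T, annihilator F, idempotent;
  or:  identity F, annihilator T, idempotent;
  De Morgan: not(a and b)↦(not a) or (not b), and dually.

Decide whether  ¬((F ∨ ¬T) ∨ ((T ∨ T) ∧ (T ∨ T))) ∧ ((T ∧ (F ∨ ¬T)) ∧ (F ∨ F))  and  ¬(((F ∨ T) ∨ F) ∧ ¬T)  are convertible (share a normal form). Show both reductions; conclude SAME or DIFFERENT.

Answer: DIFFERENT — A ⇓ F, B ⇓ T

Derivation:
Term A:
  start: ¬((F ∨ ¬T) ∨ ((T ∨ T) ∧ (T ∨ T))) ∧ ((T ∧ (F ∨ ¬T)) ∧ (F ∨ F))
  step 1: (¬(F ∨ ¬T) ∧ ¬((T ∨ T) ∧ (T ∨ T))) ∧ ((T ∧ (F ∨ ¬T)) ∧ (F ∨ F))
  step 2: ((¬F ∧ ¬¬T) ∧ ¬((T ∨ T) ∧ (T ∨ T))) ∧ ((T ∧ (F ∨ ¬T)) ∧ (F ∨ F))
  step 3: ((T ∧ ¬¬T) ∧ ¬((T ∨ T) ∧ (T ∨ T))) ∧ ((T ∧ (F ∨ ¬T)) ∧ (F ∨ F))
  step 4: (¬¬T ∧ ¬((T ∨ T) ∧ (T ∨ T))) ∧ ((T ∧ (F ∨ ¬T)) ∧ (F ∨ F))
  step 5: (T ∧ ¬((T ∨ T) ∧ (T ∨ T))) ∧ ((T ∧ (F ∨ ¬T)) ∧ (F ∨ F))
  step 6: ¬((T ∨ T) ∧ (T ∨ T)) ∧ ((T ∧ (F ∨ ¬T)) ∧ (F ∨ F))
  step 7: (¬(T ∨ T) ∨ ¬(T ∨ T)) ∧ ((T ∧ (F ∨ ¬T)) ∧ (F ∨ F))
  step 8: ¬(T ∨ T) ∧ ((T ∧ (F ∨ ¬T)) ∧ (F ∨ F))
  step 9: (¬T ∧ ¬T) ∧ ((T ∧ (F ∨ ¬T)) ∧ (F ∨ F))
  step 10: ¬T ∧ ((T ∧ (F ∨ ¬T)) ∧ (F ∨ F))
  step 11: F ∧ ((T ∧ (F ∨ ¬T)) ∧ (F ∨ F))
  step 12: F

Term B:
  start: ¬(((F ∨ T) ∨ F) ∧ ¬T)
  step 1: ¬((F ∨ T) ∨ F) ∨ ¬¬T
  step 2: (¬(F ∨ T) ∧ ¬F) ∨ ¬¬T
  step 3: ((¬F ∧ ¬T) ∧ ¬F) ∨ ¬¬T
  step 4: ((T ∧ ¬T) ∧ ¬F) ∨ ¬¬T
  step 5: (¬T ∧ ¬F) ∨ ¬¬T
  step 6: (F ∧ ¬F) ∨ ¬¬T
  step 7: F ∨ ¬¬T
  step 8: ¬¬T
  step 9: T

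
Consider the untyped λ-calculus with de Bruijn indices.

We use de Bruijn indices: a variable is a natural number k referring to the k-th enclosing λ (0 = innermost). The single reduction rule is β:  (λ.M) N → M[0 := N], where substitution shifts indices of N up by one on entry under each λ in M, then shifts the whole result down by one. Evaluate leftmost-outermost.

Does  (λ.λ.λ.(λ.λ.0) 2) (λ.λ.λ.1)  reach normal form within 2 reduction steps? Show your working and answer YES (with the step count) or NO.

  start: (λ.λ.λ.(λ.λ.0) 2) (λ.λ.λ.1)
  →1  λ.λ.(λ.λ.0) (λ.λ.λ.1)
  →2  λ.λ.λ.0

Answer: YES — reaches normal form λ.λ.λ.0 in 2 ≤ 2 steps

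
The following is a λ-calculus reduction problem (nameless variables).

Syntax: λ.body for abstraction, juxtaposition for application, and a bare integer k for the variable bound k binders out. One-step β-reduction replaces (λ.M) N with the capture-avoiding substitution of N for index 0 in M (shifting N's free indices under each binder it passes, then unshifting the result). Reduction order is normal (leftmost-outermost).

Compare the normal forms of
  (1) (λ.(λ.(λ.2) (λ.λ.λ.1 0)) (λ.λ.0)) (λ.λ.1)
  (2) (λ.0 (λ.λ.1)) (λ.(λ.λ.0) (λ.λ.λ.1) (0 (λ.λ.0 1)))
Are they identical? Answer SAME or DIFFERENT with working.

Term A:
  start: (λ.(λ.(λ.2) (λ.λ.λ.1 0)) (λ.λ.0)) (λ.λ.1)
  →1  (λ.(λ.λ.λ.1) (λ.λ.λ.1 0)) (λ.λ.0)
  →2  (λ.λ.λ.1) (λ.λ.λ.1 0)
  →3  λ.λ.1

Term B:
  start: (λ.0 (λ.λ.1)) (λ.(λ.λ.0) (λ.λ.λ.1) (0 (λ.λ.0 1)))
  →1  (λ.(λ.λ.0) (λ.λ.λ.1) (0 (λ.λ.0 1))) (λ.λ.1)
  →2  (λ.λ.0) (λ.λ.λ.1) ((λ.λ.1) (λ.λ.0 1))
  →3  (λ.0) ((λ.λ.1) (λ.λ.0 1))
  →4  (λ.λ.1) (λ.λ.0 1)
  →5  λ.λ.λ.0 1

Answer: DIFFERENT — A ⇓ λ.λ.1, B ⇓ λ.λ.λ.0 1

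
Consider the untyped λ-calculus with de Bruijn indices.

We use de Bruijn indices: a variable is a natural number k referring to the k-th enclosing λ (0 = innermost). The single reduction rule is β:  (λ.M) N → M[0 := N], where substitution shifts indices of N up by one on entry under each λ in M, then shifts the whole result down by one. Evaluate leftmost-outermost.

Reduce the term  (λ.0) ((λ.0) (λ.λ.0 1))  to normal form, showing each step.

  start: (λ.0) ((λ.0) (λ.λ.0 1))
  step 1: (λ.0) (λ.λ.0 1)
  step 2: λ.λ.0 1

Answer: normal form = λ.λ.0 1  (in 2 steps)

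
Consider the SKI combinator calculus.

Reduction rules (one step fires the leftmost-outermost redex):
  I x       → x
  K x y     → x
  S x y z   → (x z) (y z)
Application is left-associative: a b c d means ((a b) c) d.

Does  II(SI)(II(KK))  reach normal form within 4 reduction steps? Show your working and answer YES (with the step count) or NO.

  start: II(SI)(II(KK))
  step 1: I(SI)(II(KK))
  step 2: SI(II(KK))
  step 3: SI(I(KK))
  step 4: SI(KK)

Answer: YES — reaches normal form SI(KK) in 4 ≤ 4 steps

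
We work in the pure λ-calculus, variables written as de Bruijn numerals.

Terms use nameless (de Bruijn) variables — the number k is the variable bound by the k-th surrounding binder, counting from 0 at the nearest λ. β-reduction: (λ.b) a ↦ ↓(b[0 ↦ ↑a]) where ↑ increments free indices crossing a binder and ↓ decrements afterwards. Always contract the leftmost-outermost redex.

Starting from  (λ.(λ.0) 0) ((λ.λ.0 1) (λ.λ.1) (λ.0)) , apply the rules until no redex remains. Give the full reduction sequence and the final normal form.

Answer: normal form = λ.λ.1  (in 5 steps)

Working:
  start: (λ.(λ.0) 0) ((λ.λ.0 1) (λ.λ.1) (λ.0))
  →1  (λ.0) ((λ.λ.0 1) (λ.λ.1) (λ.0))
  →2  (λ.λ.0 1) (λ.λ.1) (λ.0)
  →3  (λ.0 (λ.λ.1)) (λ.0)
  →4  (λ.0) (λ.λ.1)
  →5  λ.λ.1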